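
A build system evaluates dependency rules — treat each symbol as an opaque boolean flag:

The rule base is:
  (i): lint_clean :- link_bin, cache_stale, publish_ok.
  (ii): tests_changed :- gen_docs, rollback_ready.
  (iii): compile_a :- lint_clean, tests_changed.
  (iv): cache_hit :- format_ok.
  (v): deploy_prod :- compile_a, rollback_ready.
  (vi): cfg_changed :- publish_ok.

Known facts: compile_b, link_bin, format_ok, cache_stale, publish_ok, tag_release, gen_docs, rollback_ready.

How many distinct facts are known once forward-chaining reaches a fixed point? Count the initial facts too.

14

Round 1: (i) [lint_clean :- link_bin, cache_stale, publish_ok.]; (ii) [tests_changed :- gen_docs, rollback_ready.]; (iv) [cache_hit :- format_ok.]; (vi) [cfg_changed :- publish_ok.]. Adds lint_clean, tests_changed, cache_hit, cfg_changed.
Round 2: (iii) [compile_a :- lint_clean, tests_changed.]. Adds compile_a.
Round 3: (v) [deploy_prod :- compile_a, rollback_ready.]. Adds deploy_prod.
Closure: {cache_hit, cache_stale, cfg_changed, compile_a, compile_b, deploy_prod, format_ok, gen_docs, link_bin, lint_clean, publish_ok, rollback_ready, tag_release, tests_changed} — 14 facts.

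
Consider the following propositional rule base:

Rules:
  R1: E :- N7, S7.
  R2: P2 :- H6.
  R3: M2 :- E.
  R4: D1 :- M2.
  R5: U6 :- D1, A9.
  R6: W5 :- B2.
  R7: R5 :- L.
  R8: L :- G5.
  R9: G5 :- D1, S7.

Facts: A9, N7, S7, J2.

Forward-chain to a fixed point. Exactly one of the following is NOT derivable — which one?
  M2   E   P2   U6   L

P2

Round 1: R1 [E :- N7, S7.]. New: E.
Round 2: R3 [M2 :- E.]. New: M2.
Round 3: R4 [D1 :- M2.]. New: D1.
Round 4: R5 [U6 :- D1, A9.]; R9 [G5 :- D1, S7.]. New: U6, G5.
Round 5: R8 [L :- G5.]. New: L.
Round 6: R7 [R5 :- L.]. New: R5.
Derived: M2 (round 2), U6 (round 4), E (round 1), L (round 5). P2 never appears in any round.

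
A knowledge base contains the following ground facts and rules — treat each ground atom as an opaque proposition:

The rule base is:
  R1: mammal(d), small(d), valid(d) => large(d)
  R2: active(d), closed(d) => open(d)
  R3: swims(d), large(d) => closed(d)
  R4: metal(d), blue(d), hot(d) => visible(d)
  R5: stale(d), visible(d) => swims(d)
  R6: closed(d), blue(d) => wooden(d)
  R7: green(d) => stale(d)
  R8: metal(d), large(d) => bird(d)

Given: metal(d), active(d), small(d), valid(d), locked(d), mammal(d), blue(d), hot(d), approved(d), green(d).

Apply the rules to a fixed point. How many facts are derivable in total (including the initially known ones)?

Round 1: R1 [mammal(d), small(d), valid(d) => large(d)]; R4 [metal(d), blue(d), hot(d) => visible(d)]; R7 [green(d) => stale(d)]. Adds large(d), visible(d), stale(d).
Round 2: R5 [stale(d), visible(d) => swims(d)]; R8 [metal(d), large(d) => bird(d)]. Adds swims(d), bird(d).
Round 3: R3 [swims(d), large(d) => closed(d)]. Adds closed(d).
Round 4: R2 [active(d), closed(d) => open(d)]; R6 [closed(d), blue(d) => wooden(d)]. Adds open(d), wooden(d).
Closure: {active(d), approved(d), bird(d), blue(d), closed(d), green(d), hot(d), large(d), locked(d), mammal(d), metal(d), open(d), small(d), stale(d), swims(d), valid(d), visible(d), wooden(d)} — 18 facts.

18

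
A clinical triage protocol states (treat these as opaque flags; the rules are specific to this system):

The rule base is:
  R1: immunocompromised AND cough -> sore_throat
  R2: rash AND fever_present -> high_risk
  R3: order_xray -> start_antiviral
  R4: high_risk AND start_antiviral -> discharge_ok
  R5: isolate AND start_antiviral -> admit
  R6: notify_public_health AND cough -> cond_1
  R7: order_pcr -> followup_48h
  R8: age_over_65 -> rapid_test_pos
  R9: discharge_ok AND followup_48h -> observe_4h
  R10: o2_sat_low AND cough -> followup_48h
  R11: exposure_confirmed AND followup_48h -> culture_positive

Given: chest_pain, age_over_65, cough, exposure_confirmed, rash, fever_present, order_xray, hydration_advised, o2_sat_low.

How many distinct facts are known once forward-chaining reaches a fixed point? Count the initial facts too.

16

Round 1 — R2, R3, R8, R10, derive high_risk, start_antiviral, rapid_test_pos, followup_48h.
Round 2 — R4, R11, derive discharge_ok, culture_positive.
Round 3 — R9, derive observe_4h.
Closure: {age_over_65, chest_pain, cough, culture_positive, discharge_ok, exposure_confirmed, fever_present, followup_48h, high_risk, hydration_advised, o2_sat_low, observe_4h, order_xray, rapid_test_pos, rash, start_antiviral} — 16 facts.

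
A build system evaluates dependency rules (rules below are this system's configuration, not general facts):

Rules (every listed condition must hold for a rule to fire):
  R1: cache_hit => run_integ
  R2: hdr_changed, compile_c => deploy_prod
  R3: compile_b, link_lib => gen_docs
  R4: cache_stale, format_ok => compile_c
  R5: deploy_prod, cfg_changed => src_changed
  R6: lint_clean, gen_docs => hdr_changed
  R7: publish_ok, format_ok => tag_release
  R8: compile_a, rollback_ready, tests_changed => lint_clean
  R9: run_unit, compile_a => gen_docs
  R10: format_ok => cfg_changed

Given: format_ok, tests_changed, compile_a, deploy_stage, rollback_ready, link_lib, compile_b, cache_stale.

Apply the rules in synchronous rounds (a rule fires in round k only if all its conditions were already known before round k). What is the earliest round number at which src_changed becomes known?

4

Round 1 — R3, R4, R8, R10, derive gen_docs, compile_c, lint_clean, cfg_changed.
Round 2 — R6, derive hdr_changed.
Round 3 — R2, derive deploy_prod.
Round 4 — R5, derive src_changed.
src_changed first appears in round 4.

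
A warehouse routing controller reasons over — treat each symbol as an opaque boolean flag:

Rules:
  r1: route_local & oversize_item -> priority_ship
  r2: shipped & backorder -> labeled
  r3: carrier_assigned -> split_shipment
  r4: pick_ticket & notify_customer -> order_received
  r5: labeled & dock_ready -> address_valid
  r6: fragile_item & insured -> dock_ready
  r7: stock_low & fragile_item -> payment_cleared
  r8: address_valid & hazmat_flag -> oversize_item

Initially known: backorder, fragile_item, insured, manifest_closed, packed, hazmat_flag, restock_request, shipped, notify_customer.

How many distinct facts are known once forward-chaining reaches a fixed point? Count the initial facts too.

13

Round 1 fires r2, r6, giving labeled, dock_ready.
Round 2 fires r5, giving address_valid.
Round 3 fires r8, giving oversize_item.
Closure: {address_valid, backorder, dock_ready, fragile_item, hazmat_flag, insured, labeled, manifest_closed, notify_customer, oversize_item, packed, restock_request, shipped} — 13 facts.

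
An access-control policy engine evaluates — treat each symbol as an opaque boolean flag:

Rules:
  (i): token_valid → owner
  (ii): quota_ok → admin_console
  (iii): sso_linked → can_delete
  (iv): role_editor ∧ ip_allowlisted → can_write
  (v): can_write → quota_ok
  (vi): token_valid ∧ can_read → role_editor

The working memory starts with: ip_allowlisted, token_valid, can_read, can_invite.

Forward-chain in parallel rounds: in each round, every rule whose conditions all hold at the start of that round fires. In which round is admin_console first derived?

Round 1: (i) [token_valid → owner]; (vi) [token_valid ∧ can_read → role_editor]. Adds owner, role_editor.
Round 2: (iv) [role_editor ∧ ip_allowlisted → can_write]. Adds can_write.
Round 3: (v) [can_write → quota_ok]. Adds quota_ok.
Round 4: (ii) [quota_ok → admin_console]. Adds admin_console.
admin_console first appears in round 4.

4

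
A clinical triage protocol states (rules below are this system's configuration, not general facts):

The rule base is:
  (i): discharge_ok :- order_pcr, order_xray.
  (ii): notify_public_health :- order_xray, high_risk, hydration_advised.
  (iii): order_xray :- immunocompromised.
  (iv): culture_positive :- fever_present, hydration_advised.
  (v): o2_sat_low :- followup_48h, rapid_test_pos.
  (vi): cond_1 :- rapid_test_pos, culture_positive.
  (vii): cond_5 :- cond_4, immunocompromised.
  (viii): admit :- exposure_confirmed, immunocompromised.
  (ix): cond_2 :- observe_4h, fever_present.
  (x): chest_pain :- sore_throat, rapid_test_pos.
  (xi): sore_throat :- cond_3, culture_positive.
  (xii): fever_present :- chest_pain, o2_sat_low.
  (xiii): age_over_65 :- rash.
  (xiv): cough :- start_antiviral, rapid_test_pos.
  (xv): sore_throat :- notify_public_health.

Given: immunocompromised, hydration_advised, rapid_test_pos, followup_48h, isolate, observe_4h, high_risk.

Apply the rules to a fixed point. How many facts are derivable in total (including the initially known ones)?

16

Round 1: (iii) [order_xray :- immunocompromised.]; (v) [o2_sat_low :- followup_48h, rapid_test_pos.]. New: order_xray, o2_sat_low.
Round 2: (ii) [notify_public_health :- order_xray, high_risk, hydration_advised.]. New: notify_public_health.
Round 3: (xv) [sore_throat :- notify_public_health.]. New: sore_throat.
Round 4: (x) [chest_pain :- sore_throat, rapid_test_pos.]. New: chest_pain.
Round 5: (xii) [fever_present :- chest_pain, o2_sat_low.]. New: fever_present.
Round 6: (iv) [culture_positive :- fever_present, hydration_advised.]; (ix) [cond_2 :- observe_4h, fever_present.]. New: culture_positive, cond_2.
Round 7: (vi) [cond_1 :- rapid_test_pos, culture_positive.]. New: cond_1.
Closure: {chest_pain, cond_1, cond_2, culture_positive, fever_present, followup_48h, high_risk, hydration_advised, immunocompromised, isolate, notify_public_health, o2_sat_low, observe_4h, order_xray, rapid_test_pos, sore_throat} — 16 facts.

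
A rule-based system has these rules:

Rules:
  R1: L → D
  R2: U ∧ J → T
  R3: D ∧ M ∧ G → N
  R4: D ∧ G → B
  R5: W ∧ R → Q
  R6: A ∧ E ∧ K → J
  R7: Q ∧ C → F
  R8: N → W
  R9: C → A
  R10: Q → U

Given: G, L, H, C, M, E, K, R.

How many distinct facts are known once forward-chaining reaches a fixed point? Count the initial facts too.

Round 1: R1 [L → D]; R9 [C → A]. New: D, A.
Round 2: R3 [D ∧ M ∧ G → N]; R4 [D ∧ G → B]; R6 [A ∧ E ∧ K → J]. New: N, B, J.
Round 3: R8 [N → W]. New: W.
Round 4: R5 [W ∧ R → Q]. New: Q.
Round 5: R7 [Q ∧ C → F]; R10 [Q → U]. New: F, U.
Round 6: R2 [U ∧ J → T]. New: T.
Closure: {A, B, C, D, E, F, G, H, J, K, L, M, N, Q, R, T, U, W} — 18 facts.

18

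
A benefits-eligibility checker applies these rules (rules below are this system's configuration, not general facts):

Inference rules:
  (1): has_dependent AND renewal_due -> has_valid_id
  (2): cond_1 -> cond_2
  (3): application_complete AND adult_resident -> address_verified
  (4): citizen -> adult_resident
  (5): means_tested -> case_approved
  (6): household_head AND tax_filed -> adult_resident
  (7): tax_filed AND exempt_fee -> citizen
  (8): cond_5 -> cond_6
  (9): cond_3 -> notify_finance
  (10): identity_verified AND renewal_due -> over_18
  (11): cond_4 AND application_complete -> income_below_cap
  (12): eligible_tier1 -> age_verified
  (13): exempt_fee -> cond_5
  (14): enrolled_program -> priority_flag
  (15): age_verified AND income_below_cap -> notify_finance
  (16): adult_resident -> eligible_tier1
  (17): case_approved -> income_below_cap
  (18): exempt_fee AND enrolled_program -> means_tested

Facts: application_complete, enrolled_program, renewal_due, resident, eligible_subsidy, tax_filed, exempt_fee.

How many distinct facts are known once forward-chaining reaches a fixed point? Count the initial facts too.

Round 1 — (7), (13), (14), (18), derive citizen, cond_5, priority_flag, means_tested.
Round 2 — (4), (5), (8), derive adult_resident, case_approved, cond_6.
Round 3 — (3), (16), (17), derive address_verified, eligible_tier1, income_below_cap.
Round 4 — (12), derive age_verified.
Round 5 — (15), derive notify_finance.
Closure: {address_verified, adult_resident, age_verified, application_complete, case_approved, citizen, cond_5, cond_6, eligible_subsidy, eligible_tier1, enrolled_program, exempt_fee, income_below_cap, means_tested, notify_finance, priority_flag, renewal_due, resident, tax_filed} — 19 facts.

19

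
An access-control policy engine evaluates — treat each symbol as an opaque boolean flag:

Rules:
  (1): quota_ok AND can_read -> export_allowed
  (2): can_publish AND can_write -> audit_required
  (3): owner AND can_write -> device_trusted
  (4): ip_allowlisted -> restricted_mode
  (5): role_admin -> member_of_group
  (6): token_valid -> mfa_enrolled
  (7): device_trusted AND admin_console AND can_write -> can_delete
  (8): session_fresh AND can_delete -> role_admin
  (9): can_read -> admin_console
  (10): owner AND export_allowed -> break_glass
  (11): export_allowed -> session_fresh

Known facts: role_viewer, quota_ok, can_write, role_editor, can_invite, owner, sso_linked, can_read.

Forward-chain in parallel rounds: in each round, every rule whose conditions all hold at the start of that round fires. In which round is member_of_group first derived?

4

Round 1: (1) [quota_ok AND can_read -> export_allowed]; (3) [owner AND can_write -> device_trusted]; (9) [can_read -> admin_console]. Adds export_allowed, device_trusted, admin_console.
Round 2: (7) [device_trusted AND admin_console AND can_write -> can_delete]; (10) [owner AND export_allowed -> break_glass]; (11) [export_allowed -> session_fresh]. Adds can_delete, break_glass, session_fresh.
Round 3: (8) [session_fresh AND can_delete -> role_admin]. Adds role_admin.
Round 4: (5) [role_admin -> member_of_group]. Adds member_of_group.
member_of_group first appears in round 4.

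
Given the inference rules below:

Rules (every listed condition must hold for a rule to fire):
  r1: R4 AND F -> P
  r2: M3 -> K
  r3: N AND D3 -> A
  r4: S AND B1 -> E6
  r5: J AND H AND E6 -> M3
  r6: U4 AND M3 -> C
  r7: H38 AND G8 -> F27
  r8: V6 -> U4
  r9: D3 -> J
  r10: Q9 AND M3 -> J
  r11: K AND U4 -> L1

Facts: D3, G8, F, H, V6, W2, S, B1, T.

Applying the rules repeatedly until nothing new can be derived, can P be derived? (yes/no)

no

Round 1 fires r4, r8, r9, giving E6, U4, J.
Round 2 fires r5, giving M3.
Round 3 fires r2, r6, giving K, C.
Round 4 fires r11, giving L1.
Fixed point reached. P is concluded only by r1; r1 needs R4 (never derived).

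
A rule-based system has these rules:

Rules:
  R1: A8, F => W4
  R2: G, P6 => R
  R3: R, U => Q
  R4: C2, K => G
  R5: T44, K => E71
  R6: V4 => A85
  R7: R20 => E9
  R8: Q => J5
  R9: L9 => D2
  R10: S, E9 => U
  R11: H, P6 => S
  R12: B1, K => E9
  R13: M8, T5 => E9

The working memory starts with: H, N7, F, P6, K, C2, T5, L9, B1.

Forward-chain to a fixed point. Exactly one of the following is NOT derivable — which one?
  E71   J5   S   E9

Round 1 fires R4, R9, R11, R12, giving G, D2, S, E9.
Round 2 fires R2, R10, giving R, U.
Round 3 fires R3, giving Q.
Round 4 fires R8, giving J5.
Derived: S (round 1), J5 (round 4), E9 (round 1). E71 never appears in any round.

E71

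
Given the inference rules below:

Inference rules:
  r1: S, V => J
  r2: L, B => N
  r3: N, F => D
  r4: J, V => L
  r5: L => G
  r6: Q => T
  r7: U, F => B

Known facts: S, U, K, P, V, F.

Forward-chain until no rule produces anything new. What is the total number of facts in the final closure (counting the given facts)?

Round 1 — r1, r7, derive J, B.
Round 2 — r4, derive L.
Round 3 — r2, r5, derive N, G.
Round 4 — r3, derive D.
Closure: {B, D, F, G, J, K, L, N, P, S, U, V} — 12 facts.

12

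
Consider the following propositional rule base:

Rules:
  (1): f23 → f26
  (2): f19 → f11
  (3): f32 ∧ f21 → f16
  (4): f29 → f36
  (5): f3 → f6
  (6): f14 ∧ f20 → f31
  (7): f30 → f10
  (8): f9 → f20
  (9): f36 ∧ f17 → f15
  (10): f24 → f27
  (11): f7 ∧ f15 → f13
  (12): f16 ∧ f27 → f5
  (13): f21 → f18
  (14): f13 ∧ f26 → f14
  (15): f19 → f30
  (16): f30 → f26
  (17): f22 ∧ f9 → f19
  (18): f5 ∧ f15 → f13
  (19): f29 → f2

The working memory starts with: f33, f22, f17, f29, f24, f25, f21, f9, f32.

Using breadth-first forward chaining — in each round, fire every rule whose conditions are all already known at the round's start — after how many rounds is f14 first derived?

Round 1 fires (3), (4), (8), (10), (13), (17), (19), giving f16, f36, f20, f27, f18, f19, f2.
Round 2 fires (2), (9), (12), (15), giving f11, f15, f5, f30.
Round 3 fires (7), (16), (18), giving f10, f26, f13.
Round 4 fires (14), giving f14.
f14 first appears in round 4.

4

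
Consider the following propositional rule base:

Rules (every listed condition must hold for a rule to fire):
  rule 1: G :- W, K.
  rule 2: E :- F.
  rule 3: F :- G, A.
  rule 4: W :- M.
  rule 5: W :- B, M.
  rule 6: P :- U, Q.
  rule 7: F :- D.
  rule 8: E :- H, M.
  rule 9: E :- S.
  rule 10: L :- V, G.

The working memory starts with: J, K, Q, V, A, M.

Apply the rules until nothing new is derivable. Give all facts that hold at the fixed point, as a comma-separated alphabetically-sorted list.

Round 1 — rule 4, derive W.
Round 2 — rule 1, derive G.
Round 3 — rule 3, rule 10, derive F, L.
Round 4 — rule 2, derive E.

A, E, F, G, J, K, L, M, Q, V, W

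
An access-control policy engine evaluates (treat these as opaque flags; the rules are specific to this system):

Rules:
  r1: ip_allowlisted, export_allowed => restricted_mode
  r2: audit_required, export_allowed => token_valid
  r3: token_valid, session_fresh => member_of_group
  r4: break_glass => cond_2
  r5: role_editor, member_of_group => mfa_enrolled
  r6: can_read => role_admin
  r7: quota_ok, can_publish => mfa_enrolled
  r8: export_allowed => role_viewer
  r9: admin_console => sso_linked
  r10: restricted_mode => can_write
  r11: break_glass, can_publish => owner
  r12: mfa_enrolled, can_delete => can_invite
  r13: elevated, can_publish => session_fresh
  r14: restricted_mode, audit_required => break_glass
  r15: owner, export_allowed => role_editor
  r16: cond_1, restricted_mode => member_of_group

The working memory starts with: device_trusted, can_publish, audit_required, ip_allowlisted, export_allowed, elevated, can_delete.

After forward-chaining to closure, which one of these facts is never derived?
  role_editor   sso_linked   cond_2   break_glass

[1] r1 [ip_allowlisted, export_allowed => restricted_mode]; r2 [audit_required, export_allowed => token_valid]; r8 [export_allowed => role_viewer]; r13 [elevated, can_publish => session_fresh]. ⇒ new: restricted_mode, token_valid, role_viewer, session_fresh.
[2] r3 [token_valid, session_fresh => member_of_group]; r10 [restricted_mode => can_write]; r14 [restricted_mode, audit_required => break_glass]. ⇒ new: member_of_group, can_write, break_glass.
[3] r4 [break_glass => cond_2]; r11 [break_glass, can_publish => owner]. ⇒ new: cond_2, owner.
[4] r15 [owner, export_allowed => role_editor]. ⇒ new: role_editor.
[5] r5 [role_editor, member_of_group => mfa_enrolled]. ⇒ new: mfa_enrolled.
[6] r12 [mfa_enrolled, can_delete => can_invite]. ⇒ new: can_invite.
Derived: role_editor (round 4), break_glass (round 2), cond_2 (round 3). sso_linked never appears in any round.

sso_linked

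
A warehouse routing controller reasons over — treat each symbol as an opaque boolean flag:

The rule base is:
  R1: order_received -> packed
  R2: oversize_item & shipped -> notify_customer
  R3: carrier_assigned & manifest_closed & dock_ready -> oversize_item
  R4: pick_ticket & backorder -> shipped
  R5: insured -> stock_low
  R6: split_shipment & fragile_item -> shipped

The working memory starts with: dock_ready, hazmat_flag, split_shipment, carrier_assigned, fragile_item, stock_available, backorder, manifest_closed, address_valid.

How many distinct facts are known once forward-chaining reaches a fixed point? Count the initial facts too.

12

Round 1 — R3, R6, derive oversize_item, shipped.
Round 2 — R2, derive notify_customer.
Closure: {address_valid, backorder, carrier_assigned, dock_ready, fragile_item, hazmat_flag, manifest_closed, notify_customer, oversize_item, shipped, split_shipment, stock_available} — 12 facts.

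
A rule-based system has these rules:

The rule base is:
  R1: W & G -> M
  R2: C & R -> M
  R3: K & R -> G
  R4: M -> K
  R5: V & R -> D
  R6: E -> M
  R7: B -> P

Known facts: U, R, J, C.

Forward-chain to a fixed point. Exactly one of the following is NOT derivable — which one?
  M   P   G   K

[1] R2 [C & R -> M]. ⇒ new: M.
[2] R4 [M -> K]. ⇒ new: K.
[3] R3 [K & R -> G]. ⇒ new: G.
Derived: G (round 3), K (round 2), M (round 1). P never appears in any round.

P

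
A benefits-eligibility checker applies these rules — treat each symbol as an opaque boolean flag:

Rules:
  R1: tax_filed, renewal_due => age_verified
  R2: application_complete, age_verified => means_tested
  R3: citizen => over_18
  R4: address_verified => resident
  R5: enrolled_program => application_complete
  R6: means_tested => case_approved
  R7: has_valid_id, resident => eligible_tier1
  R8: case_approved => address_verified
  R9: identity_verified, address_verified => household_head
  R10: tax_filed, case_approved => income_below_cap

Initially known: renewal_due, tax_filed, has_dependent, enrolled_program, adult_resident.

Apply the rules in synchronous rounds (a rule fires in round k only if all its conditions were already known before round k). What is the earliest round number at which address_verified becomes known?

Round 1: R1 [tax_filed, renewal_due => age_verified]; R5 [enrolled_program => application_complete]. Adds age_verified, application_complete.
Round 2: R2 [application_complete, age_verified => means_tested]. Adds means_tested.
Round 3: R6 [means_tested => case_approved]. Adds case_approved.
Round 4: R8 [case_approved => address_verified]; R10 [tax_filed, case_approved => income_below_cap]. Adds address_verified, income_below_cap.
address_verified first appears in round 4.

4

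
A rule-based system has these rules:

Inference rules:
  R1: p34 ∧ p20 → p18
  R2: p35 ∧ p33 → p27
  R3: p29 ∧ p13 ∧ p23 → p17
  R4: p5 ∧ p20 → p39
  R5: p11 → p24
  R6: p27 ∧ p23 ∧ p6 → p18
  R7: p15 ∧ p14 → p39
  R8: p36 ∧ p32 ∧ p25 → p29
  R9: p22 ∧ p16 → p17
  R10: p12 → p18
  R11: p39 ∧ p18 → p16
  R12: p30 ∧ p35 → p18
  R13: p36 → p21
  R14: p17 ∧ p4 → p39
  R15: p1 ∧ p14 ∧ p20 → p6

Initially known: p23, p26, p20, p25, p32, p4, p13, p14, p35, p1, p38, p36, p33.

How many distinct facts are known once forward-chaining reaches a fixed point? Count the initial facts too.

21

Round 1: R2 [p35 ∧ p33 → p27]; R8 [p36 ∧ p32 ∧ p25 → p29]; R13 [p36 → p21]; R15 [p1 ∧ p14 ∧ p20 → p6]. Adds p27, p29, p21, p6.
Round 2: R3 [p29 ∧ p13 ∧ p23 → p17]; R6 [p27 ∧ p23 ∧ p6 → p18]. Adds p17, p18.
Round 3: R14 [p17 ∧ p4 → p39]. Adds p39.
Round 4: R11 [p39 ∧ p18 → p16]. Adds p16.
Closure: {p1, p13, p14, p16, p17, p18, p20, p21, p23, p25, p26, p27, p29, p32, p33, p35, p36, p38, p39, p4, p6} — 21 facts.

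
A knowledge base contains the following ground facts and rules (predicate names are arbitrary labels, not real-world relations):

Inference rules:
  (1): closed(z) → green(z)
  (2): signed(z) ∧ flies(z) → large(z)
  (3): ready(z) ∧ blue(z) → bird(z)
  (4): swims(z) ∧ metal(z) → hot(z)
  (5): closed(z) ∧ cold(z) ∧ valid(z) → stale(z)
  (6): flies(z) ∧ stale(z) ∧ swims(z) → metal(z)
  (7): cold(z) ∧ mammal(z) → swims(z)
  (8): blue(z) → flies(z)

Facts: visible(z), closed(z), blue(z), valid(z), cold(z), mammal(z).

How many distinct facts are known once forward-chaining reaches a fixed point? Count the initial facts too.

12

Round 1 — (1), (5), (7), (8), derive green(z), stale(z), swims(z), flies(z).
Round 2 — (6), derive metal(z).
Round 3 — (4), derive hot(z).
Closure: {blue(z), closed(z), cold(z), flies(z), green(z), hot(z), mammal(z), metal(z), stale(z), swims(z), valid(z), visible(z)} — 12 facts.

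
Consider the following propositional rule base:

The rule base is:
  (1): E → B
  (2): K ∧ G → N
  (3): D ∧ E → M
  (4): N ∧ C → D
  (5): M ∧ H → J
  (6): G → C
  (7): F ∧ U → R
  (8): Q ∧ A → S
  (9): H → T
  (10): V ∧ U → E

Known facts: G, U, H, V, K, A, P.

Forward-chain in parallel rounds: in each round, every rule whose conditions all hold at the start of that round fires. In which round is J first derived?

4

[1] (2) [K ∧ G → N]; (6) [G → C]; (9) [H → T]; (10) [V ∧ U → E]. ⇒ new: N, C, T, E.
[2] (1) [E → B]; (4) [N ∧ C → D]. ⇒ new: B, D.
[3] (3) [D ∧ E → M]. ⇒ new: M.
[4] (5) [M ∧ H → J]. ⇒ new: J.
J first appears in round 4.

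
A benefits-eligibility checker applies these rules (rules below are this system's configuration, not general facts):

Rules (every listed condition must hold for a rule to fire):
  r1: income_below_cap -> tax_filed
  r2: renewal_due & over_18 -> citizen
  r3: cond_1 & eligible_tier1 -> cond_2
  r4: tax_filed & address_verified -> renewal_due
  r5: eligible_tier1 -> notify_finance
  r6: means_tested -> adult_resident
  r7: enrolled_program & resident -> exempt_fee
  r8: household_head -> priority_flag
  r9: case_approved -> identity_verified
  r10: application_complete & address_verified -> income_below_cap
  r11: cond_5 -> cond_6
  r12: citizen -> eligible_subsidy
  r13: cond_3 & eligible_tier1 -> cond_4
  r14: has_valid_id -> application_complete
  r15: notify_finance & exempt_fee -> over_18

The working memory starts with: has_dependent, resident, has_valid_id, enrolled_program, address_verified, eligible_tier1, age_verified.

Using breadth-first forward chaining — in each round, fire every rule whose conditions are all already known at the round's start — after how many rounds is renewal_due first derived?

Round 1 fires r5, r7, r14, giving notify_finance, exempt_fee, application_complete.
Round 2 fires r10, r15, giving income_below_cap, over_18.
Round 3 fires r1, giving tax_filed.
Round 4 fires r4, giving renewal_due.
renewal_due first appears in round 4.

4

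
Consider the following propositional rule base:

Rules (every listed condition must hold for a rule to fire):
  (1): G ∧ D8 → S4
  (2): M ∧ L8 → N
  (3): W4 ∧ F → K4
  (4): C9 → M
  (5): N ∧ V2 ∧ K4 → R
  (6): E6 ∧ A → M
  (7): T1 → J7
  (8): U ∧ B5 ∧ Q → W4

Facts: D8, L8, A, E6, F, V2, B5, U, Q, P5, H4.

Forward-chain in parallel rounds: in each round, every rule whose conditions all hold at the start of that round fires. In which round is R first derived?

3

Round 1: (6) [E6 ∧ A → M]; (8) [U ∧ B5 ∧ Q → W4]. Adds M, W4.
Round 2: (2) [M ∧ L8 → N]; (3) [W4 ∧ F → K4]. Adds N, K4.
Round 3: (5) [N ∧ V2 ∧ K4 → R]. Adds R.
R first appears in round 3.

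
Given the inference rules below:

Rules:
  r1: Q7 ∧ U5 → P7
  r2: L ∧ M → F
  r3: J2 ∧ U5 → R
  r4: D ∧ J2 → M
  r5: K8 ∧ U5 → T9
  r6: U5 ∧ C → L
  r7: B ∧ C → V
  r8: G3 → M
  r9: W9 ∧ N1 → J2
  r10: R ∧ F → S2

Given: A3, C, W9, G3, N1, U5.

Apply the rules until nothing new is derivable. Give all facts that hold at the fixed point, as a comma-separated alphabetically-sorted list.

Round 1: r6 [U5 ∧ C → L]; r8 [G3 → M]; r9 [W9 ∧ N1 → J2]. New: L, M, J2.
Round 2: r2 [L ∧ M → F]; r3 [J2 ∧ U5 → R]. New: F, R.
Round 3: r10 [R ∧ F → S2]. New: S2.

A3, C, F, G3, J2, L, M, N1, R, S2, U5, W9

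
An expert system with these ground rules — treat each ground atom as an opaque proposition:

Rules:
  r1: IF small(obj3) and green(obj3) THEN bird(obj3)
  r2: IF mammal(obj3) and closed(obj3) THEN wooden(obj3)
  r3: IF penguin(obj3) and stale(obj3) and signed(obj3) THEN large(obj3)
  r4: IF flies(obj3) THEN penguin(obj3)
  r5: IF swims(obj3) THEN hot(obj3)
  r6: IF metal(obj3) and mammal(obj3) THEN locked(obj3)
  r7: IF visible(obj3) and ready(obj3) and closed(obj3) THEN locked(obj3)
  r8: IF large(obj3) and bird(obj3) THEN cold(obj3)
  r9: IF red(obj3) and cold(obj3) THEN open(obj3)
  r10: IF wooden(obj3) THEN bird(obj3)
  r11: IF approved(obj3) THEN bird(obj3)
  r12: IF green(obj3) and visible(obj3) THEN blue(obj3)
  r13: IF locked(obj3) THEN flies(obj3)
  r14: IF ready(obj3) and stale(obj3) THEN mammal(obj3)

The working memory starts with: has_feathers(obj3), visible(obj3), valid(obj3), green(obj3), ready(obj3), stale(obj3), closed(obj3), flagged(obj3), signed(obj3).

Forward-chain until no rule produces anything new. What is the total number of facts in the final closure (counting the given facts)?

18

[1] r7 [IF visible(obj3) and ready(obj3) and closed(obj3) THEN locked(obj3)]; r12 [IF green(obj3) and visible(obj3) THEN blue(obj3)]; r14 [IF ready(obj3) and stale(obj3) THEN mammal(obj3)]. ⇒ new: locked(obj3), blue(obj3), mammal(obj3).
[2] r2 [IF mammal(obj3) and closed(obj3) THEN wooden(obj3)]; r13 [IF locked(obj3) THEN flies(obj3)]. ⇒ new: wooden(obj3), flies(obj3).
[3] r4 [IF flies(obj3) THEN penguin(obj3)]; r10 [IF wooden(obj3) THEN bird(obj3)]. ⇒ new: penguin(obj3), bird(obj3).
[4] r3 [IF penguin(obj3) and stale(obj3) and signed(obj3) THEN large(obj3)]. ⇒ new: large(obj3).
[5] r8 [IF large(obj3) and bird(obj3) THEN cold(obj3)]. ⇒ new: cold(obj3).
Closure: {bird(obj3), blue(obj3), closed(obj3), cold(obj3), flagged(obj3), flies(obj3), green(obj3), has_feathers(obj3), large(obj3), locked(obj3), mammal(obj3), penguin(obj3), ready(obj3), signed(obj3), stale(obj3), valid(obj3), visible(obj3), wooden(obj3)} — 18 facts.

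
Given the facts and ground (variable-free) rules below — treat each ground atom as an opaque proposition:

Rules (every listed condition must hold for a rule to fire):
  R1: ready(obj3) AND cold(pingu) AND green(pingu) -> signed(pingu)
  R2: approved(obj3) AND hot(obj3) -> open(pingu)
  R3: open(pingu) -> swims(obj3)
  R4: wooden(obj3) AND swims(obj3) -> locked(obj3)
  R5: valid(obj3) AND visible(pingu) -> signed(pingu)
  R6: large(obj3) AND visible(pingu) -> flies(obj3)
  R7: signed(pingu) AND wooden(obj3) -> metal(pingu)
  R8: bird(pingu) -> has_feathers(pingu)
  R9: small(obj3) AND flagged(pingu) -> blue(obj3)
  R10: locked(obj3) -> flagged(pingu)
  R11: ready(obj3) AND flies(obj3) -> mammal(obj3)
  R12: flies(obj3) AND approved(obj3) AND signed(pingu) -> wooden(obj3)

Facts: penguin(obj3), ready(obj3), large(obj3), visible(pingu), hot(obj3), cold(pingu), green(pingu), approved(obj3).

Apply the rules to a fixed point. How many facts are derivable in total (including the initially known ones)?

Round 1: R1 [ready(obj3) AND cold(pingu) AND green(pingu) -> signed(pingu)]; R2 [approved(obj3) AND hot(obj3) -> open(pingu)]; R6 [large(obj3) AND visible(pingu) -> flies(obj3)]. Adds signed(pingu), open(pingu), flies(obj3).
Round 2: R3 [open(pingu) -> swims(obj3)]; R11 [ready(obj3) AND flies(obj3) -> mammal(obj3)]; R12 [flies(obj3) AND approved(obj3) AND signed(pingu) -> wooden(obj3)]. Adds swims(obj3), mammal(obj3), wooden(obj3).
Round 3: R4 [wooden(obj3) AND swims(obj3) -> locked(obj3)]; R7 [signed(pingu) AND wooden(obj3) -> metal(pingu)]. Adds locked(obj3), metal(pingu).
Round 4: R10 [locked(obj3) -> flagged(pingu)]. Adds flagged(pingu).
Closure: {approved(obj3), cold(pingu), flagged(pingu), flies(obj3), green(pingu), hot(obj3), large(obj3), locked(obj3), mammal(obj3), metal(pingu), open(pingu), penguin(obj3), ready(obj3), signed(pingu), swims(obj3), visible(pingu), wooden(obj3)} — 17 facts.

17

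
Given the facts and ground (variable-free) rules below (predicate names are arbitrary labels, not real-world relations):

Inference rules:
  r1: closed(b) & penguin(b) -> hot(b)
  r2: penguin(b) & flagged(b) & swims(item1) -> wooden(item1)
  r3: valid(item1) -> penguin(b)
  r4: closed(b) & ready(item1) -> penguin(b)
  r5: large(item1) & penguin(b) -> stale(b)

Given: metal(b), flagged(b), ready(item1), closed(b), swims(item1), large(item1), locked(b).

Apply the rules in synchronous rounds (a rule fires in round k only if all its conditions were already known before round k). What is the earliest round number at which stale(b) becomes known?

2

Round 1: r4 [closed(b) & ready(item1) -> penguin(b)]. Adds penguin(b).
Round 2: r1 [closed(b) & penguin(b) -> hot(b)]; r2 [penguin(b) & flagged(b) & swims(item1) -> wooden(item1)]; r5 [large(item1) & penguin(b) -> stale(b)]. Adds hot(b), wooden(item1), stale(b).
stale(b) first appears in round 2.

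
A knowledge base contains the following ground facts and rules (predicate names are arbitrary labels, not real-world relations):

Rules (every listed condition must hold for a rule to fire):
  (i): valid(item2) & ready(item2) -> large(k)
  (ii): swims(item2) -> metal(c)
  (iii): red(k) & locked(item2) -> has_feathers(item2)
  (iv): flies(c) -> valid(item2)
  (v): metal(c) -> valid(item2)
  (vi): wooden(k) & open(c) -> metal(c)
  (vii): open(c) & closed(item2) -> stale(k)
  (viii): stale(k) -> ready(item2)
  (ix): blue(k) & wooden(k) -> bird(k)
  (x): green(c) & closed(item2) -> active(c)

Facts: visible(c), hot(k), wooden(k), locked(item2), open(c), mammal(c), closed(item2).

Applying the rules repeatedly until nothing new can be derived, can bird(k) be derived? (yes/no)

no

Round 1 — (vi), (vii), derive metal(c), stale(k).
Round 2 — (v), (viii), derive valid(item2), ready(item2).
Round 3 — (i), derive large(k).
Fixed point reached. bird(k) is concluded only by (ix); (ix) needs blue(k) (never derived).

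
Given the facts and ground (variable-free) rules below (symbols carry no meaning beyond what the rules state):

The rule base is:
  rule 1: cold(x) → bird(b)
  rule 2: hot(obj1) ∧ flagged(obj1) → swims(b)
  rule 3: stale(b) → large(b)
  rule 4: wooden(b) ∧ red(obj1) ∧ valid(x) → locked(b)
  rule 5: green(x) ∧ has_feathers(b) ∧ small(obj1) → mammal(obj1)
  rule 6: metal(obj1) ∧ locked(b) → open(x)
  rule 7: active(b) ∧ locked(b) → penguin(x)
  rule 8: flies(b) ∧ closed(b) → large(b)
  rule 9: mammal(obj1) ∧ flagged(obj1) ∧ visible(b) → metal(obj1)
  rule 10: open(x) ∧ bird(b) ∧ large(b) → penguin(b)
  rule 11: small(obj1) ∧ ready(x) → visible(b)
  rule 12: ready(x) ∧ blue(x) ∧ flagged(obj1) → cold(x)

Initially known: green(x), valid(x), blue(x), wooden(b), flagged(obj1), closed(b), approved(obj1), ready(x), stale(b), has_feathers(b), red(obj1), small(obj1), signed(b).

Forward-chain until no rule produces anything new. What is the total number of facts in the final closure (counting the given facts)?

22

Round 1: rule 3 [stale(b) → large(b)]; rule 4 [wooden(b) ∧ red(obj1) ∧ valid(x) → locked(b)]; rule 5 [green(x) ∧ has_feathers(b) ∧ small(obj1) → mammal(obj1)]; rule 11 [small(obj1) ∧ ready(x) → visible(b)]; rule 12 [ready(x) ∧ blue(x) ∧ flagged(obj1) → cold(x)]. Adds large(b), locked(b), mammal(obj1), visible(b), cold(x).
Round 2: rule 1 [cold(x) → bird(b)]; rule 9 [mammal(obj1) ∧ flagged(obj1) ∧ visible(b) → metal(obj1)]. Adds bird(b), metal(obj1).
Round 3: rule 6 [metal(obj1) ∧ locked(b) → open(x)]. Adds open(x).
Round 4: rule 10 [open(x) ∧ bird(b) ∧ large(b) → penguin(b)]. Adds penguin(b).
Closure: {approved(obj1), bird(b), blue(x), closed(b), cold(x), flagged(obj1), green(x), has_feathers(b), large(b), locked(b), mammal(obj1), metal(obj1), open(x), penguin(b), ready(x), red(obj1), signed(b), small(obj1), stale(b), valid(x), visible(b), wooden(b)} — 22 facts.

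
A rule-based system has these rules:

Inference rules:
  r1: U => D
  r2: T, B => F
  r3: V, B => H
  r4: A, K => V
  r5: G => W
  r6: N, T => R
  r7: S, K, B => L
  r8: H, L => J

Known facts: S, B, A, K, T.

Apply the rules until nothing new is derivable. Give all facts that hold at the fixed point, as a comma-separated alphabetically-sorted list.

Round 1: r2 [T, B => F]; r4 [A, K => V]; r7 [S, K, B => L]. New: F, V, L.
Round 2: r3 [V, B => H]. New: H.
Round 3: r8 [H, L => J]. New: J.

A, B, F, H, J, K, L, S, T, V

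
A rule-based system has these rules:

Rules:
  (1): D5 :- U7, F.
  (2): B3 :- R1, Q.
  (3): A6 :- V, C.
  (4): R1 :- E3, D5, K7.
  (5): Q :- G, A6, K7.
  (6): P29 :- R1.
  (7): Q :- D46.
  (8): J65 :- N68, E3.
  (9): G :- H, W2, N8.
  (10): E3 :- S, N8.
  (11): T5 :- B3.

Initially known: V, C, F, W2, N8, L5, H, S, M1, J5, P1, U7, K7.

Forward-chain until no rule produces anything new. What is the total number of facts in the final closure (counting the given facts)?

22

Round 1 — (1), (3), (9), (10), derive D5, A6, G, E3.
Round 2 — (4), (5), derive R1, Q.
Round 3 — (2), (6), derive B3, P29.
Round 4 — (11), derive T5.
Closure: {A6, B3, C, D5, E3, F, G, H, J5, K7, L5, M1, N8, P1, P29, Q, R1, S, T5, U7, V, W2} — 22 facts.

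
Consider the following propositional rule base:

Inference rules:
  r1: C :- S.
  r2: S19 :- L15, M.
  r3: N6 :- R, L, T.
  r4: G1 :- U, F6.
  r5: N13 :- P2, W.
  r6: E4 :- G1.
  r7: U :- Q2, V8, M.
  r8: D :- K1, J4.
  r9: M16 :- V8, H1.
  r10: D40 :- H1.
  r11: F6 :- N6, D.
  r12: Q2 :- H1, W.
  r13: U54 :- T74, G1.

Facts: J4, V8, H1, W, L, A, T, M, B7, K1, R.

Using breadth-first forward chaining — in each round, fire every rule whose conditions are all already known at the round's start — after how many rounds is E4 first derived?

Round 1: r3 [N6 :- R, L, T.]; r8 [D :- K1, J4.]; r9 [M16 :- V8, H1.]; r10 [D40 :- H1.]; r12 [Q2 :- H1, W.]. New: N6, D, M16, D40, Q2.
Round 2: r7 [U :- Q2, V8, M.]; r11 [F6 :- N6, D.]. New: U, F6.
Round 3: r4 [G1 :- U, F6.]. New: G1.
Round 4: r6 [E4 :- G1.]. New: E4.
E4 first appears in round 4.

4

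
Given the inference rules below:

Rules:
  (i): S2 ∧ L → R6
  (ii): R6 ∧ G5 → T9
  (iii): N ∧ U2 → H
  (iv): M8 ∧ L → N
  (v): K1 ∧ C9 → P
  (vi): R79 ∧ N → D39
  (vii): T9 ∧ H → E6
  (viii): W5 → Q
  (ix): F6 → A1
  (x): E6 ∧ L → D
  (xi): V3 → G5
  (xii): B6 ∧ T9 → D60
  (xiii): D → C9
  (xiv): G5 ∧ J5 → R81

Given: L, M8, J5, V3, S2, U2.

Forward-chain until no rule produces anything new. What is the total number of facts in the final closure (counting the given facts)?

15

Round 1: (i) [S2 ∧ L → R6]; (iv) [M8 ∧ L → N]; (xi) [V3 → G5]. New: R6, N, G5.
Round 2: (ii) [R6 ∧ G5 → T9]; (iii) [N ∧ U2 → H]; (xiv) [G5 ∧ J5 → R81]. New: T9, H, R81.
Round 3: (vii) [T9 ∧ H → E6]. New: E6.
Round 4: (x) [E6 ∧ L → D]. New: D.
Round 5: (xiii) [D → C9]. New: C9.
Closure: {C9, D, E6, G5, H, J5, L, M8, N, R6, R81, S2, T9, U2, V3} — 15 facts.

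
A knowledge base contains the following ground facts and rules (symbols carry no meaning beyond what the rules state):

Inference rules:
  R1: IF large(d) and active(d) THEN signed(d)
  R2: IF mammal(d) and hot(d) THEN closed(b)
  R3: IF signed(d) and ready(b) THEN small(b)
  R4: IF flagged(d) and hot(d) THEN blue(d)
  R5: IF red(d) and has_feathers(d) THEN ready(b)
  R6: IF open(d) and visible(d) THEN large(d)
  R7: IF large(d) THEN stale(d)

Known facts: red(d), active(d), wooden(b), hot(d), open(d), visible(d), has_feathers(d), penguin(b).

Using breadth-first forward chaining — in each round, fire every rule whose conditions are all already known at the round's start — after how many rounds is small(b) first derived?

Round 1 — R5, R6, derive ready(b), large(d).
Round 2 — R1, R7, derive signed(d), stale(d).
Round 3 — R3, derive small(b).
small(b) first appears in round 3.

3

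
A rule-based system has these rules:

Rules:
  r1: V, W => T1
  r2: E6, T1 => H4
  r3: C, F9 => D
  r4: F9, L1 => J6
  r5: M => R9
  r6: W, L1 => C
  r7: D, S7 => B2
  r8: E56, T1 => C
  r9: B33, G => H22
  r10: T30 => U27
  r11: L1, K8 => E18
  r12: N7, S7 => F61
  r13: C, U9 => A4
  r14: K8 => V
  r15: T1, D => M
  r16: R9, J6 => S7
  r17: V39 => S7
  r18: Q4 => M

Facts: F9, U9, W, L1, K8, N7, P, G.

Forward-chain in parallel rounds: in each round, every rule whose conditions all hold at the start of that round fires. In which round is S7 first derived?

Round 1 — r4, r6, r11, r14, derive J6, C, E18, V.
Round 2 — r1, r3, r13, derive T1, D, A4.
Round 3 — r15, derive M.
Round 4 — r5, derive R9.
Round 5 — r16, derive S7.
S7 first appears in round 5.

5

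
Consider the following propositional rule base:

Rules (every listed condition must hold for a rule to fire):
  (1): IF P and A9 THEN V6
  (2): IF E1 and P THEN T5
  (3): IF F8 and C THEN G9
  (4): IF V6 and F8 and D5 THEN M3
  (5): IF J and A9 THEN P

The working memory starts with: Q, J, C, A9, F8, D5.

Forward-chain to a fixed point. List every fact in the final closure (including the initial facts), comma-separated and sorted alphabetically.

Round 1 — (3), (5), derive G9, P.
Round 2 — (1), derive V6.
Round 3 — (4), derive M3.

A9, C, D5, F8, G9, J, M3, P, Q, V6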